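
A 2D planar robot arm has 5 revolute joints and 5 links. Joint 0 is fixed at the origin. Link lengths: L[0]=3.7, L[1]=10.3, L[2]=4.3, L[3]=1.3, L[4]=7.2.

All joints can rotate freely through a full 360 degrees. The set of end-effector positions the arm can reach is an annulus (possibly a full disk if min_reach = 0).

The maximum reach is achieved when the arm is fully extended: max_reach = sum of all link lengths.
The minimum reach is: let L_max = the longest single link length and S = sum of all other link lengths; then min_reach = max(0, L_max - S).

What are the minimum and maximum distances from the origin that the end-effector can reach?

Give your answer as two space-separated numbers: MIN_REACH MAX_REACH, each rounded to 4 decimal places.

Answer: 0.0000 26.8000

Derivation:
Link lengths: [3.7, 10.3, 4.3, 1.3, 7.2]
max_reach = 3.7 + 10.3 + 4.3 + 1.3 + 7.2 = 26.8
L_max = max([3.7, 10.3, 4.3, 1.3, 7.2]) = 10.3
S (sum of others) = 26.8 - 10.3 = 16.5
min_reach = max(0, 10.3 - 16.5) = max(0, -6.2) = 0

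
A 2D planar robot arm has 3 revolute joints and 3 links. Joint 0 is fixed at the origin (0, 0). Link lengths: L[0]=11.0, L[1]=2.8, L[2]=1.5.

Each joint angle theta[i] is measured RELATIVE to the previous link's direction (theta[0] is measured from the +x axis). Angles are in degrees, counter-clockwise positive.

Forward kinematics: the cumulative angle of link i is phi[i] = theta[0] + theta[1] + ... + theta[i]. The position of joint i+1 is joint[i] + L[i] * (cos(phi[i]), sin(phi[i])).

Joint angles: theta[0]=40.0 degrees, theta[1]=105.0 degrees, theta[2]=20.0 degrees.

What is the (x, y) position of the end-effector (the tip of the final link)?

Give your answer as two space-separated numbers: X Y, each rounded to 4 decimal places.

Answer: 4.6840 9.0649

Derivation:
joint[0] = (0.0000, 0.0000)  (base)
link 0: phi[0] = 40 = 40 deg
  cos(40 deg) = 0.7660, sin(40 deg) = 0.6428
  joint[1] = (0.0000, 0.0000) + 11 * (0.7660, 0.6428) = (0.0000 + 8.4265, 0.0000 + 7.0707) = (8.4265, 7.0707)
link 1: phi[1] = 40 + 105 = 145 deg
  cos(145 deg) = -0.8192, sin(145 deg) = 0.5736
  joint[2] = (8.4265, 7.0707) + 2.8 * (-0.8192, 0.5736) = (8.4265 + -2.2936, 7.0707 + 1.6060) = (6.1329, 8.6767)
link 2: phi[2] = 40 + 105 + 20 = 165 deg
  cos(165 deg) = -0.9659, sin(165 deg) = 0.2588
  joint[3] = (6.1329, 8.6767) + 1.5 * (-0.9659, 0.2588) = (6.1329 + -1.4489, 8.6767 + 0.3882) = (4.6840, 9.0649)
End effector: (4.6840, 9.0649)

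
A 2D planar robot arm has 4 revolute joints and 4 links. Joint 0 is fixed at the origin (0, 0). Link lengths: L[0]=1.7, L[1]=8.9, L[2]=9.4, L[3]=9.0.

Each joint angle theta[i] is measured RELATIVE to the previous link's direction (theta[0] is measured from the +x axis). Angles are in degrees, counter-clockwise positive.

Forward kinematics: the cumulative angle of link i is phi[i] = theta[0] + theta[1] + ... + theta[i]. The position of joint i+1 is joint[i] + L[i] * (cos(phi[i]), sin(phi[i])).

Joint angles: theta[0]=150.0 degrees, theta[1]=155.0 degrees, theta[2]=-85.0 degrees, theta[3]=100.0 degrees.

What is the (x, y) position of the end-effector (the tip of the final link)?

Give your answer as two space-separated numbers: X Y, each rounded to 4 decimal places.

Answer: 3.3262 -18.2677

Derivation:
joint[0] = (0.0000, 0.0000)  (base)
link 0: phi[0] = 150 = 150 deg
  cos(150 deg) = -0.8660, sin(150 deg) = 0.5000
  joint[1] = (0.0000, 0.0000) + 1.7 * (-0.8660, 0.5000) = (0.0000 + -1.4722, 0.0000 + 0.8500) = (-1.4722, 0.8500)
link 1: phi[1] = 150 + 155 = 305 deg
  cos(305 deg) = 0.5736, sin(305 deg) = -0.8192
  joint[2] = (-1.4722, 0.8500) + 8.9 * (0.5736, -0.8192) = (-1.4722 + 5.1048, 0.8500 + -7.2905) = (3.6326, -6.4405)
link 2: phi[2] = 150 + 155 + -85 = 220 deg
  cos(220 deg) = -0.7660, sin(220 deg) = -0.6428
  joint[3] = (3.6326, -6.4405) + 9.4 * (-0.7660, -0.6428) = (3.6326 + -7.2008, -6.4405 + -6.0422) = (-3.5682, -12.4827)
link 3: phi[3] = 150 + 155 + -85 + 100 = 320 deg
  cos(320 deg) = 0.7660, sin(320 deg) = -0.6428
  joint[4] = (-3.5682, -12.4827) + 9 * (0.7660, -0.6428) = (-3.5682 + 6.8944, -12.4827 + -5.7851) = (3.3262, -18.2677)
End effector: (3.3262, -18.2677)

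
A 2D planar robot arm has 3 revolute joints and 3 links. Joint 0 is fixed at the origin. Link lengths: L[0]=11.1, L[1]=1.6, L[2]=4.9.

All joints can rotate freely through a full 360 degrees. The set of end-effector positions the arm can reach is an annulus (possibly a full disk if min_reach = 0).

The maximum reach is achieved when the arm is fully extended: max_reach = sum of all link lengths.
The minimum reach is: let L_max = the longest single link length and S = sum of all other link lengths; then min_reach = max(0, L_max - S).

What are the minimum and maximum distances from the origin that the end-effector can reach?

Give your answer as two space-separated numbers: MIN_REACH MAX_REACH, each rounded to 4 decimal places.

Link lengths: [11.1, 1.6, 4.9]
max_reach = 11.1 + 1.6 + 4.9 = 17.6
L_max = max([11.1, 1.6, 4.9]) = 11.1
S (sum of others) = 17.6 - 11.1 = 6.5
min_reach = max(0, 11.1 - 6.5) = max(0, 4.6) = 4.6

Answer: 4.6000 17.6000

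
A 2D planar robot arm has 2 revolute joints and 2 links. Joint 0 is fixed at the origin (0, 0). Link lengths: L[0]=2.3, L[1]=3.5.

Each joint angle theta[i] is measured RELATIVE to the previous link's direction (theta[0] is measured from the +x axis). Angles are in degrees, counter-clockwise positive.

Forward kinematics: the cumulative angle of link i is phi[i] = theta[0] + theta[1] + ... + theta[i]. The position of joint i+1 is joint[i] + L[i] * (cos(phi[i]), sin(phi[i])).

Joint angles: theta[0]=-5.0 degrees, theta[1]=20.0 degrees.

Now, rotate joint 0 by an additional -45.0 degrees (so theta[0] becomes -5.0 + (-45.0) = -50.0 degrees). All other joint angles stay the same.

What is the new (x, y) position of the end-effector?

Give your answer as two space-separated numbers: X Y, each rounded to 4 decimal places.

joint[0] = (0.0000, 0.0000)  (base)
link 0: phi[0] = -50 = -50 deg
  cos(-50 deg) = 0.6428, sin(-50 deg) = -0.7660
  joint[1] = (0.0000, 0.0000) + 2.3 * (0.6428, -0.7660) = (0.0000 + 1.4784, 0.0000 + -1.7619) = (1.4784, -1.7619)
link 1: phi[1] = -50 + 20 = -30 deg
  cos(-30 deg) = 0.8660, sin(-30 deg) = -0.5000
  joint[2] = (1.4784, -1.7619) + 3.5 * (0.8660, -0.5000) = (1.4784 + 3.0311, -1.7619 + -1.7500) = (4.5095, -3.5119)
End effector: (4.5095, -3.5119)

Answer: 4.5095 -3.5119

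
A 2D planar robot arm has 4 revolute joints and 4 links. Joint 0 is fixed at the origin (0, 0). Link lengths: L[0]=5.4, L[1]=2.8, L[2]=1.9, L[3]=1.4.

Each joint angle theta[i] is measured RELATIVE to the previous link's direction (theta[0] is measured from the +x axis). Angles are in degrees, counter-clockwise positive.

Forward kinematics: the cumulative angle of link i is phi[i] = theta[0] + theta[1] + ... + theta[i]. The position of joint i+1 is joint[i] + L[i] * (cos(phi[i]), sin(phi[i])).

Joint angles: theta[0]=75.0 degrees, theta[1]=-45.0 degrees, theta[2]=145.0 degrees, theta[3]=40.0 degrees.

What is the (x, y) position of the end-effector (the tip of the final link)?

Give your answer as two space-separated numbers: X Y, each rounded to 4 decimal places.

joint[0] = (0.0000, 0.0000)  (base)
link 0: phi[0] = 75 = 75 deg
  cos(75 deg) = 0.2588, sin(75 deg) = 0.9659
  joint[1] = (0.0000, 0.0000) + 5.4 * (0.2588, 0.9659) = (0.0000 + 1.3976, 0.0000 + 5.2160) = (1.3976, 5.2160)
link 1: phi[1] = 75 + -45 = 30 deg
  cos(30 deg) = 0.8660, sin(30 deg) = 0.5000
  joint[2] = (1.3976, 5.2160) + 2.8 * (0.8660, 0.5000) = (1.3976 + 2.4249, 5.2160 + 1.4000) = (3.8225, 6.6160)
link 2: phi[2] = 75 + -45 + 145 = 175 deg
  cos(175 deg) = -0.9962, sin(175 deg) = 0.0872
  joint[3] = (3.8225, 6.6160) + 1.9 * (-0.9962, 0.0872) = (3.8225 + -1.8928, 6.6160 + 0.1656) = (1.9297, 6.7816)
link 3: phi[3] = 75 + -45 + 145 + 40 = 215 deg
  cos(215 deg) = -0.8192, sin(215 deg) = -0.5736
  joint[4] = (1.9297, 6.7816) + 1.4 * (-0.8192, -0.5736) = (1.9297 + -1.1468, 6.7816 + -0.8030) = (0.7829, 5.9786)
End effector: (0.7829, 5.9786)

Answer: 0.7829 5.9786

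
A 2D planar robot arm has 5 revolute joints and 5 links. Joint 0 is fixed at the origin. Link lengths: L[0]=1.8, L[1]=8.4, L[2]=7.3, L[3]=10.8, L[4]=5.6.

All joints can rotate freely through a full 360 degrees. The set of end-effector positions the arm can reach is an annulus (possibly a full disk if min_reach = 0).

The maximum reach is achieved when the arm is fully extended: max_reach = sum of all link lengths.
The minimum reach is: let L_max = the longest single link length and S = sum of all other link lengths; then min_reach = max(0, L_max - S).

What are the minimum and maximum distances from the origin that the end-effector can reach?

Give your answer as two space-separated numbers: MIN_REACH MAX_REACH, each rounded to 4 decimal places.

Link lengths: [1.8, 8.4, 7.3, 10.8, 5.6]
max_reach = 1.8 + 8.4 + 7.3 + 10.8 + 5.6 = 33.9
L_max = max([1.8, 8.4, 7.3, 10.8, 5.6]) = 10.8
S (sum of others) = 33.9 - 10.8 = 23.1
min_reach = max(0, 10.8 - 23.1) = max(0, -12.3) = 0

Answer: 0.0000 33.9000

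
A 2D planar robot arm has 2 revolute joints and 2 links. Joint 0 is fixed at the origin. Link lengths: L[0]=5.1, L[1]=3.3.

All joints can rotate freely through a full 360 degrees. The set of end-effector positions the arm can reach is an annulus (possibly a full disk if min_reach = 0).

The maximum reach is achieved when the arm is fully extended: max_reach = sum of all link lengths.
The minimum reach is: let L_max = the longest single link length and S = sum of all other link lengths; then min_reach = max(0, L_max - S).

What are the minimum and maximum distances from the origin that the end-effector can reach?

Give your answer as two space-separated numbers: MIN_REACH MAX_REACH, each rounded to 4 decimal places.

Link lengths: [5.1, 3.3]
max_reach = 5.1 + 3.3 = 8.4
L_max = max([5.1, 3.3]) = 5.1
S (sum of others) = 8.4 - 5.1 = 3.3
min_reach = max(0, 5.1 - 3.3) = max(0, 1.8) = 1.8

Answer: 1.8000 8.4000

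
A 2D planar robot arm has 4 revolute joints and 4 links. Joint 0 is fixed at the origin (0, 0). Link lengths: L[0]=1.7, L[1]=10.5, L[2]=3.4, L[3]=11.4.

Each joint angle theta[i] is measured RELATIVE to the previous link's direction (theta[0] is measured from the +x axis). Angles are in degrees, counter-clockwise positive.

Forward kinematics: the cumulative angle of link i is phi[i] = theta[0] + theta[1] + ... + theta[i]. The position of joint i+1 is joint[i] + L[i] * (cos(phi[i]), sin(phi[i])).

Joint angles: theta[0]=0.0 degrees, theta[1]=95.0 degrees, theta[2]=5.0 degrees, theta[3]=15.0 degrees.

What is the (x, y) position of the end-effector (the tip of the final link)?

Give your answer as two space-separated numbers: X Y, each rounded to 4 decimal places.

Answer: -4.6234 24.1403

Derivation:
joint[0] = (0.0000, 0.0000)  (base)
link 0: phi[0] = 0 = 0 deg
  cos(0 deg) = 1.0000, sin(0 deg) = 0.0000
  joint[1] = (0.0000, 0.0000) + 1.7 * (1.0000, 0.0000) = (0.0000 + 1.7000, 0.0000 + 0.0000) = (1.7000, 0.0000)
link 1: phi[1] = 0 + 95 = 95 deg
  cos(95 deg) = -0.0872, sin(95 deg) = 0.9962
  joint[2] = (1.7000, 0.0000) + 10.5 * (-0.0872, 0.9962) = (1.7000 + -0.9151, 0.0000 + 10.4600) = (0.7849, 10.4600)
link 2: phi[2] = 0 + 95 + 5 = 100 deg
  cos(100 deg) = -0.1736, sin(100 deg) = 0.9848
  joint[3] = (0.7849, 10.4600) + 3.4 * (-0.1736, 0.9848) = (0.7849 + -0.5904, 10.4600 + 3.3483) = (0.1945, 13.8084)
link 3: phi[3] = 0 + 95 + 5 + 15 = 115 deg
  cos(115 deg) = -0.4226, sin(115 deg) = 0.9063
  joint[4] = (0.1945, 13.8084) + 11.4 * (-0.4226, 0.9063) = (0.1945 + -4.8178, 13.8084 + 10.3319) = (-4.6234, 24.1403)
End effector: (-4.6234, 24.1403)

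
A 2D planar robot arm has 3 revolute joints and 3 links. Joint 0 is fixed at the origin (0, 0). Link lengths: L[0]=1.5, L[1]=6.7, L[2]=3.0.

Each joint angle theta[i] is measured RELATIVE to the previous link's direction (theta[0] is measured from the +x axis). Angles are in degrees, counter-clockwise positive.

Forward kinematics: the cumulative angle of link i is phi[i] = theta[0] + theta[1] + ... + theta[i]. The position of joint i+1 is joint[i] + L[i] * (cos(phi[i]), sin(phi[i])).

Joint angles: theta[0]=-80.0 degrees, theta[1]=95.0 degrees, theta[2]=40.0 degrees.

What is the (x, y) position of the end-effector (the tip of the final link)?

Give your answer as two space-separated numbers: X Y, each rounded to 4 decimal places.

Answer: 8.4529 2.7143

Derivation:
joint[0] = (0.0000, 0.0000)  (base)
link 0: phi[0] = -80 = -80 deg
  cos(-80 deg) = 0.1736, sin(-80 deg) = -0.9848
  joint[1] = (0.0000, 0.0000) + 1.5 * (0.1736, -0.9848) = (0.0000 + 0.2605, 0.0000 + -1.4772) = (0.2605, -1.4772)
link 1: phi[1] = -80 + 95 = 15 deg
  cos(15 deg) = 0.9659, sin(15 deg) = 0.2588
  joint[2] = (0.2605, -1.4772) + 6.7 * (0.9659, 0.2588) = (0.2605 + 6.4717, -1.4772 + 1.7341) = (6.7322, 0.2569)
link 2: phi[2] = -80 + 95 + 40 = 55 deg
  cos(55 deg) = 0.5736, sin(55 deg) = 0.8192
  joint[3] = (6.7322, 0.2569) + 3 * (0.5736, 0.8192) = (6.7322 + 1.7207, 0.2569 + 2.4575) = (8.4529, 2.7143)
End effector: (8.4529, 2.7143)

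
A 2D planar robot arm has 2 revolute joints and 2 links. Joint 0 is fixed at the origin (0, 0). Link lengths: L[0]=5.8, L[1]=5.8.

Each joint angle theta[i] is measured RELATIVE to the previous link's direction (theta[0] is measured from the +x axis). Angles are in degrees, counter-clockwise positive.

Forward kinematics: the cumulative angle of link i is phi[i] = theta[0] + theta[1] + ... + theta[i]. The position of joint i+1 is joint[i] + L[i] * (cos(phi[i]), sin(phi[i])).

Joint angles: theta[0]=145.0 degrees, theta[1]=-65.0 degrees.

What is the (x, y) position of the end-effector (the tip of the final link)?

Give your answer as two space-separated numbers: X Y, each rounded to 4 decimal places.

joint[0] = (0.0000, 0.0000)  (base)
link 0: phi[0] = 145 = 145 deg
  cos(145 deg) = -0.8192, sin(145 deg) = 0.5736
  joint[1] = (0.0000, 0.0000) + 5.8 * (-0.8192, 0.5736) = (0.0000 + -4.7511, 0.0000 + 3.3267) = (-4.7511, 3.3267)
link 1: phi[1] = 145 + -65 = 80 deg
  cos(80 deg) = 0.1736, sin(80 deg) = 0.9848
  joint[2] = (-4.7511, 3.3267) + 5.8 * (0.1736, 0.9848) = (-4.7511 + 1.0072, 3.3267 + 5.7119) = (-3.7439, 9.0386)
End effector: (-3.7439, 9.0386)

Answer: -3.7439 9.0386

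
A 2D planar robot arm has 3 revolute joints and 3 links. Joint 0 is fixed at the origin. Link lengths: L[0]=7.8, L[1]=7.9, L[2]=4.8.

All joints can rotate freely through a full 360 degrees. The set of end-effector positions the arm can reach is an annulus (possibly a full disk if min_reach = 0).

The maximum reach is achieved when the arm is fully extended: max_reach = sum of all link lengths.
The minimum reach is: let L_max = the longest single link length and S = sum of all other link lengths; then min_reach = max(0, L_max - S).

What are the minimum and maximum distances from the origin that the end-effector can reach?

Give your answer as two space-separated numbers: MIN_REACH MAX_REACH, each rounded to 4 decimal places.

Link lengths: [7.8, 7.9, 4.8]
max_reach = 7.8 + 7.9 + 4.8 = 20.5
L_max = max([7.8, 7.9, 4.8]) = 7.9
S (sum of others) = 20.5 - 7.9 = 12.6
min_reach = max(0, 7.9 - 12.6) = max(0, -4.7) = 0

Answer: 0.0000 20.5000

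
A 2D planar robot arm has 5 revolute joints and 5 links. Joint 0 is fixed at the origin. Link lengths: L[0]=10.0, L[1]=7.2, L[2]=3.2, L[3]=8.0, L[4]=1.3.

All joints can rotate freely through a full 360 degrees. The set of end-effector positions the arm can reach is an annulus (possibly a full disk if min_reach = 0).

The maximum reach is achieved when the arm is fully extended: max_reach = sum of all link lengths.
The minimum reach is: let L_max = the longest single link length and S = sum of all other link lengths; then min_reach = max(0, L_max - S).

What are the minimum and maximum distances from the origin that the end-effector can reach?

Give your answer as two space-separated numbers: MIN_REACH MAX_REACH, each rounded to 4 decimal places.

Answer: 0.0000 29.7000

Derivation:
Link lengths: [10.0, 7.2, 3.2, 8.0, 1.3]
max_reach = 10 + 7.2 + 3.2 + 8 + 1.3 = 29.7
L_max = max([10.0, 7.2, 3.2, 8.0, 1.3]) = 10
S (sum of others) = 29.7 - 10 = 19.7
min_reach = max(0, 10 - 19.7) = max(0, -9.7) = 0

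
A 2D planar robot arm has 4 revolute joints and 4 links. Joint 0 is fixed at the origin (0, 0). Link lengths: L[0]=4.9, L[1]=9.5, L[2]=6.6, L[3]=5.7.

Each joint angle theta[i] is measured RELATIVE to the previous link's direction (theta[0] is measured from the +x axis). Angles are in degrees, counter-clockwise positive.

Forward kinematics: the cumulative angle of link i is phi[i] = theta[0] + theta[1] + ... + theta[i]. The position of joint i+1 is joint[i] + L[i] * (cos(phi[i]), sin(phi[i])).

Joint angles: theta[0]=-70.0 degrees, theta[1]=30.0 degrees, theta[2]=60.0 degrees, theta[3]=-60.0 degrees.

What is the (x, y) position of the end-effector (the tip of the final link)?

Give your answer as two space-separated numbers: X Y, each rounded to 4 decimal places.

Answer: 19.5217 -12.1175

Derivation:
joint[0] = (0.0000, 0.0000)  (base)
link 0: phi[0] = -70 = -70 deg
  cos(-70 deg) = 0.3420, sin(-70 deg) = -0.9397
  joint[1] = (0.0000, 0.0000) + 4.9 * (0.3420, -0.9397) = (0.0000 + 1.6759, 0.0000 + -4.6045) = (1.6759, -4.6045)
link 1: phi[1] = -70 + 30 = -40 deg
  cos(-40 deg) = 0.7660, sin(-40 deg) = -0.6428
  joint[2] = (1.6759, -4.6045) + 9.5 * (0.7660, -0.6428) = (1.6759 + 7.2774, -4.6045 + -6.1065) = (8.9533, -10.7110)
link 2: phi[2] = -70 + 30 + 60 = 20 deg
  cos(20 deg) = 0.9397, sin(20 deg) = 0.3420
  joint[3] = (8.9533, -10.7110) + 6.6 * (0.9397, 0.3420) = (8.9533 + 6.2020, -10.7110 + 2.2573) = (15.1553, -8.4536)
link 3: phi[3] = -70 + 30 + 60 + -60 = -40 deg
  cos(-40 deg) = 0.7660, sin(-40 deg) = -0.6428
  joint[4] = (15.1553, -8.4536) + 5.7 * (0.7660, -0.6428) = (15.1553 + 4.3665, -8.4536 + -3.6639) = (19.5217, -12.1175)
End effector: (19.5217, -12.1175)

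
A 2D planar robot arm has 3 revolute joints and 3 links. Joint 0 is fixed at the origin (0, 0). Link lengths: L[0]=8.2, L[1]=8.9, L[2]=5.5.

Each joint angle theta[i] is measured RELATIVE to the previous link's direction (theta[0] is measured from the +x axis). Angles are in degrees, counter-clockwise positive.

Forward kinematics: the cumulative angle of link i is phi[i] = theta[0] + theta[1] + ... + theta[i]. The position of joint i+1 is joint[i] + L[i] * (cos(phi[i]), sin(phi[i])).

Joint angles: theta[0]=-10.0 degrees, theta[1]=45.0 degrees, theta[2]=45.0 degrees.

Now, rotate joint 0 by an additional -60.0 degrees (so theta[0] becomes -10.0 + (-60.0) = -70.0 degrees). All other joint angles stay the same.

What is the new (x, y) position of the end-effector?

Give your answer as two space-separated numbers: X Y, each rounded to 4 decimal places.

Answer: 16.0390 -9.5857

Derivation:
joint[0] = (0.0000, 0.0000)  (base)
link 0: phi[0] = -70 = -70 deg
  cos(-70 deg) = 0.3420, sin(-70 deg) = -0.9397
  joint[1] = (0.0000, 0.0000) + 8.2 * (0.3420, -0.9397) = (0.0000 + 2.8046, 0.0000 + -7.7055) = (2.8046, -7.7055)
link 1: phi[1] = -70 + 45 = -25 deg
  cos(-25 deg) = 0.9063, sin(-25 deg) = -0.4226
  joint[2] = (2.8046, -7.7055) + 8.9 * (0.9063, -0.4226) = (2.8046 + 8.0661, -7.7055 + -3.7613) = (10.8707, -11.4668)
link 2: phi[2] = -70 + 45 + 45 = 20 deg
  cos(20 deg) = 0.9397, sin(20 deg) = 0.3420
  joint[3] = (10.8707, -11.4668) + 5.5 * (0.9397, 0.3420) = (10.8707 + 5.1683, -11.4668 + 1.8811) = (16.0390, -9.5857)
End effector: (16.0390, -9.5857)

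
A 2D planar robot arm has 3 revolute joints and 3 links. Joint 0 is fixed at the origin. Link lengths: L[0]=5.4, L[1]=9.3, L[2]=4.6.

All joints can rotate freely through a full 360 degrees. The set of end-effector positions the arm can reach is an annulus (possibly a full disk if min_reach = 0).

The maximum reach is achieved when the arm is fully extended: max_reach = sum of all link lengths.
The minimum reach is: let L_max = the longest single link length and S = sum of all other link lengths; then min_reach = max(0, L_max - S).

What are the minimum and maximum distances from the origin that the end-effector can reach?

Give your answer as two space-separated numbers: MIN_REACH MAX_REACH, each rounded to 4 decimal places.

Link lengths: [5.4, 9.3, 4.6]
max_reach = 5.4 + 9.3 + 4.6 = 19.3
L_max = max([5.4, 9.3, 4.6]) = 9.3
S (sum of others) = 19.3 - 9.3 = 10
min_reach = max(0, 9.3 - 10) = max(0, -0.7) = 0

Answer: 0.0000 19.3000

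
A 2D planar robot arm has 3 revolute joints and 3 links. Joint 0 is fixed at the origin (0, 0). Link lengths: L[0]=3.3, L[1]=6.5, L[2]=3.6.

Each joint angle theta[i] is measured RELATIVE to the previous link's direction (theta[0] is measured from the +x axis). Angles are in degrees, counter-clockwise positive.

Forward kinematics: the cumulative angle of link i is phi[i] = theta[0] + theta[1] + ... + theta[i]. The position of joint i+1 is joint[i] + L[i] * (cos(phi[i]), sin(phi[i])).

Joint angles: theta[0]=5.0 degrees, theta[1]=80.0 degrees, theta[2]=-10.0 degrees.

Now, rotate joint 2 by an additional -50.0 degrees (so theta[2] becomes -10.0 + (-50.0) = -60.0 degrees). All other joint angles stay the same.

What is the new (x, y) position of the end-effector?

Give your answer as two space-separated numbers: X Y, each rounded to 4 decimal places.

Answer: 7.1167 8.2843

Derivation:
joint[0] = (0.0000, 0.0000)  (base)
link 0: phi[0] = 5 = 5 deg
  cos(5 deg) = 0.9962, sin(5 deg) = 0.0872
  joint[1] = (0.0000, 0.0000) + 3.3 * (0.9962, 0.0872) = (0.0000 + 3.2874, 0.0000 + 0.2876) = (3.2874, 0.2876)
link 1: phi[1] = 5 + 80 = 85 deg
  cos(85 deg) = 0.0872, sin(85 deg) = 0.9962
  joint[2] = (3.2874, 0.2876) + 6.5 * (0.0872, 0.9962) = (3.2874 + 0.5665, 0.2876 + 6.4753) = (3.8540, 6.7629)
link 2: phi[2] = 5 + 80 + -60 = 25 deg
  cos(25 deg) = 0.9063, sin(25 deg) = 0.4226
  joint[3] = (3.8540, 6.7629) + 3.6 * (0.9063, 0.4226) = (3.8540 + 3.2627, 6.7629 + 1.5214) = (7.1167, 8.2843)
End effector: (7.1167, 8.2843)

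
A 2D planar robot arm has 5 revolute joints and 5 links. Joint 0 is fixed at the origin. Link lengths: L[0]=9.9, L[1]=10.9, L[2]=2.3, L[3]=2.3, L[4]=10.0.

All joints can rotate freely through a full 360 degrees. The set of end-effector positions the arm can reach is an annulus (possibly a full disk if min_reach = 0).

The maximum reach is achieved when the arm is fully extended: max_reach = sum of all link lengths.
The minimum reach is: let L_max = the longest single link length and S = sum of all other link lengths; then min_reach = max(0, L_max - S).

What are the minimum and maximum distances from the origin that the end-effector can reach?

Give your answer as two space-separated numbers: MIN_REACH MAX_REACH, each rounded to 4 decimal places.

Answer: 0.0000 35.4000

Derivation:
Link lengths: [9.9, 10.9, 2.3, 2.3, 10.0]
max_reach = 9.9 + 10.9 + 2.3 + 2.3 + 10 = 35.4
L_max = max([9.9, 10.9, 2.3, 2.3, 10.0]) = 10.9
S (sum of others) = 35.4 - 10.9 = 24.5
min_reach = max(0, 10.9 - 24.5) = max(0, -13.6) = 0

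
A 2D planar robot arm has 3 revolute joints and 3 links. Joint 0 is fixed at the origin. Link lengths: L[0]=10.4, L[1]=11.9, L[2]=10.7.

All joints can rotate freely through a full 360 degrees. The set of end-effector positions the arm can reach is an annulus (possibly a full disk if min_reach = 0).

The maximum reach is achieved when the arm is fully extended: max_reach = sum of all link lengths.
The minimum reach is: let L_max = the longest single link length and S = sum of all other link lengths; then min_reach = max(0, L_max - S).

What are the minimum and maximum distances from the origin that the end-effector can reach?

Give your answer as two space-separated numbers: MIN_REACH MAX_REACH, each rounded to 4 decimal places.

Answer: 0.0000 33.0000

Derivation:
Link lengths: [10.4, 11.9, 10.7]
max_reach = 10.4 + 11.9 + 10.7 = 33
L_max = max([10.4, 11.9, 10.7]) = 11.9
S (sum of others) = 33 - 11.9 = 21.1
min_reach = max(0, 11.9 - 21.1) = max(0, -9.2) = 0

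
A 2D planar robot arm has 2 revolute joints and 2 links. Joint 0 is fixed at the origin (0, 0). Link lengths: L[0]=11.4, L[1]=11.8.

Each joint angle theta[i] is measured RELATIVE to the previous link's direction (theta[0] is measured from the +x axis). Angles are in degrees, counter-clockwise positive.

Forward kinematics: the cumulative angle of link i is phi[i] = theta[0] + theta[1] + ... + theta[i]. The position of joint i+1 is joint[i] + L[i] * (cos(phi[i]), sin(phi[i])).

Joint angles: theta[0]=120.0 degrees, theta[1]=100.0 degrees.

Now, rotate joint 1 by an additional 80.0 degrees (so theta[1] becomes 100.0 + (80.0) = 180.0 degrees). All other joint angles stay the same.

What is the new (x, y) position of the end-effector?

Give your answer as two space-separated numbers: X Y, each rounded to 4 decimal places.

joint[0] = (0.0000, 0.0000)  (base)
link 0: phi[0] = 120 = 120 deg
  cos(120 deg) = -0.5000, sin(120 deg) = 0.8660
  joint[1] = (0.0000, 0.0000) + 11.4 * (-0.5000, 0.8660) = (0.0000 + -5.7000, 0.0000 + 9.8727) = (-5.7000, 9.8727)
link 1: phi[1] = 120 + 180 = 300 deg
  cos(300 deg) = 0.5000, sin(300 deg) = -0.8660
  joint[2] = (-5.7000, 9.8727) + 11.8 * (0.5000, -0.8660) = (-5.7000 + 5.9000, 9.8727 + -10.2191) = (0.2000, -0.3464)
End effector: (0.2000, -0.3464)

Answer: 0.2000 -0.3464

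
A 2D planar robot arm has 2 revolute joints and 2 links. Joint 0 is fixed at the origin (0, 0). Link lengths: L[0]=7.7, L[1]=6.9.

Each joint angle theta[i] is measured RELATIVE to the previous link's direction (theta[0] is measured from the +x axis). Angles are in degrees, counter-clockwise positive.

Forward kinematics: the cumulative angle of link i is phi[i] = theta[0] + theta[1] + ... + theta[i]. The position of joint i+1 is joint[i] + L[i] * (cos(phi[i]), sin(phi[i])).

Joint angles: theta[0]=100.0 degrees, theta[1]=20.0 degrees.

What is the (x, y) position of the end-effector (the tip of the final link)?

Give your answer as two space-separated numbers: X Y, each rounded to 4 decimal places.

joint[0] = (0.0000, 0.0000)  (base)
link 0: phi[0] = 100 = 100 deg
  cos(100 deg) = -0.1736, sin(100 deg) = 0.9848
  joint[1] = (0.0000, 0.0000) + 7.7 * (-0.1736, 0.9848) = (0.0000 + -1.3371, 0.0000 + 7.5830) = (-1.3371, 7.5830)
link 1: phi[1] = 100 + 20 = 120 deg
  cos(120 deg) = -0.5000, sin(120 deg) = 0.8660
  joint[2] = (-1.3371, 7.5830) + 6.9 * (-0.5000, 0.8660) = (-1.3371 + -3.4500, 7.5830 + 5.9756) = (-4.7871, 13.5586)
End effector: (-4.7871, 13.5586)

Answer: -4.7871 13.5586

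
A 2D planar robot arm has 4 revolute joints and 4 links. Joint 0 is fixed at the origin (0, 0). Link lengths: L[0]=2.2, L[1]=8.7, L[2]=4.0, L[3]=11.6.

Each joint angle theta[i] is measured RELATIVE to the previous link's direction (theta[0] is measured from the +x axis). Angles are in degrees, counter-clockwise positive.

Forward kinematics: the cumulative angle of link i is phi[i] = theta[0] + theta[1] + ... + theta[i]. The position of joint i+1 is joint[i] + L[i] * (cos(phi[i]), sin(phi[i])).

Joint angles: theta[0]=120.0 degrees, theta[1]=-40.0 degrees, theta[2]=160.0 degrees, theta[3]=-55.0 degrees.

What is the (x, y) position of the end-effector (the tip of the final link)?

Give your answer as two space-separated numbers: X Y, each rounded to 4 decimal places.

joint[0] = (0.0000, 0.0000)  (base)
link 0: phi[0] = 120 = 120 deg
  cos(120 deg) = -0.5000, sin(120 deg) = 0.8660
  joint[1] = (0.0000, 0.0000) + 2.2 * (-0.5000, 0.8660) = (0.0000 + -1.1000, 0.0000 + 1.9053) = (-1.1000, 1.9053)
link 1: phi[1] = 120 + -40 = 80 deg
  cos(80 deg) = 0.1736, sin(80 deg) = 0.9848
  joint[2] = (-1.1000, 1.9053) + 8.7 * (0.1736, 0.9848) = (-1.1000 + 1.5107, 1.9053 + 8.5678) = (0.4107, 10.4731)
link 2: phi[2] = 120 + -40 + 160 = 240 deg
  cos(240 deg) = -0.5000, sin(240 deg) = -0.8660
  joint[3] = (0.4107, 10.4731) + 4 * (-0.5000, -0.8660) = (0.4107 + -2.0000, 10.4731 + -3.4641) = (-1.5893, 7.0090)
link 3: phi[3] = 120 + -40 + 160 + -55 = 185 deg
  cos(185 deg) = -0.9962, sin(185 deg) = -0.0872
  joint[4] = (-1.5893, 7.0090) + 11.6 * (-0.9962, -0.0872) = (-1.5893 + -11.5559, 7.0090 + -1.0110) = (-13.1451, 5.9980)
End effector: (-13.1451, 5.9980)

Answer: -13.1451 5.9980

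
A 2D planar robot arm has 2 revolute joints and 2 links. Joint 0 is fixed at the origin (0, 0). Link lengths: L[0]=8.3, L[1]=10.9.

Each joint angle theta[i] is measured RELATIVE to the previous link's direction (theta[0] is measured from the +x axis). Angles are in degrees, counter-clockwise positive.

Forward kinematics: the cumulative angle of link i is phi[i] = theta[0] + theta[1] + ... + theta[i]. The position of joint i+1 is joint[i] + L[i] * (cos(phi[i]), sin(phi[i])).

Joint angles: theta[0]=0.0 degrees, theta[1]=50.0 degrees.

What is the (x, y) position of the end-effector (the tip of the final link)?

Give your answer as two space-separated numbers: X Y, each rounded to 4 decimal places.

joint[0] = (0.0000, 0.0000)  (base)
link 0: phi[0] = 0 = 0 deg
  cos(0 deg) = 1.0000, sin(0 deg) = 0.0000
  joint[1] = (0.0000, 0.0000) + 8.3 * (1.0000, 0.0000) = (0.0000 + 8.3000, 0.0000 + 0.0000) = (8.3000, 0.0000)
link 1: phi[1] = 0 + 50 = 50 deg
  cos(50 deg) = 0.6428, sin(50 deg) = 0.7660
  joint[2] = (8.3000, 0.0000) + 10.9 * (0.6428, 0.7660) = (8.3000 + 7.0064, 0.0000 + 8.3499) = (15.3064, 8.3499)
End effector: (15.3064, 8.3499)

Answer: 15.3064 8.3499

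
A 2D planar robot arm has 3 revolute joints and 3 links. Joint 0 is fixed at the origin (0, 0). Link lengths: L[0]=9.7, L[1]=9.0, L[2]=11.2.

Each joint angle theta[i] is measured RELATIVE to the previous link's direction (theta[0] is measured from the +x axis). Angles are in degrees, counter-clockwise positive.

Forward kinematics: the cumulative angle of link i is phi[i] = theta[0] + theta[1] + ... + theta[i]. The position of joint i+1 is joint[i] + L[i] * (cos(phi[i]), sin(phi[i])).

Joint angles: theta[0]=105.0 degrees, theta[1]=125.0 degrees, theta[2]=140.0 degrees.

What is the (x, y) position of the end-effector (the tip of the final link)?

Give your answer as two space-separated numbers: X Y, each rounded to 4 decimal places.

joint[0] = (0.0000, 0.0000)  (base)
link 0: phi[0] = 105 = 105 deg
  cos(105 deg) = -0.2588, sin(105 deg) = 0.9659
  joint[1] = (0.0000, 0.0000) + 9.7 * (-0.2588, 0.9659) = (0.0000 + -2.5105, 0.0000 + 9.3695) = (-2.5105, 9.3695)
link 1: phi[1] = 105 + 125 = 230 deg
  cos(230 deg) = -0.6428, sin(230 deg) = -0.7660
  joint[2] = (-2.5105, 9.3695) + 9 * (-0.6428, -0.7660) = (-2.5105 + -5.7851, 9.3695 + -6.8944) = (-8.2956, 2.4751)
link 2: phi[2] = 105 + 125 + 140 = 370 deg
  cos(370 deg) = 0.9848, sin(370 deg) = 0.1736
  joint[3] = (-8.2956, 2.4751) + 11.2 * (0.9848, 0.1736) = (-8.2956 + 11.0298, 2.4751 + 1.9449) = (2.7342, 4.4199)
End effector: (2.7342, 4.4199)

Answer: 2.7342 4.4199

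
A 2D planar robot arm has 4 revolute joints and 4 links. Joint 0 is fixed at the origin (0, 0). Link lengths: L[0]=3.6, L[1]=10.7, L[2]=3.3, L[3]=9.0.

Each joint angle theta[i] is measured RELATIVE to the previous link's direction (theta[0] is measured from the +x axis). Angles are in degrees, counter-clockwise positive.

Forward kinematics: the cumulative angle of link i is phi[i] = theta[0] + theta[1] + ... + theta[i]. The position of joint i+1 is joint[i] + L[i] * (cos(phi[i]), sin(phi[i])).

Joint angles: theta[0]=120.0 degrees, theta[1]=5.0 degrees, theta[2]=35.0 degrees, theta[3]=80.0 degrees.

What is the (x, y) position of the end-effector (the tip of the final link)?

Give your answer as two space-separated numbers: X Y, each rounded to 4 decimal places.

joint[0] = (0.0000, 0.0000)  (base)
link 0: phi[0] = 120 = 120 deg
  cos(120 deg) = -0.5000, sin(120 deg) = 0.8660
  joint[1] = (0.0000, 0.0000) + 3.6 * (-0.5000, 0.8660) = (0.0000 + -1.8000, 0.0000 + 3.1177) = (-1.8000, 3.1177)
link 1: phi[1] = 120 + 5 = 125 deg
  cos(125 deg) = -0.5736, sin(125 deg) = 0.8192
  joint[2] = (-1.8000, 3.1177) + 10.7 * (-0.5736, 0.8192) = (-1.8000 + -6.1373, 3.1177 + 8.7649) = (-7.9373, 11.8826)
link 2: phi[2] = 120 + 5 + 35 = 160 deg
  cos(160 deg) = -0.9397, sin(160 deg) = 0.3420
  joint[3] = (-7.9373, 11.8826) + 3.3 * (-0.9397, 0.3420) = (-7.9373 + -3.1010, 11.8826 + 1.1287) = (-11.0383, 13.0113)
link 3: phi[3] = 120 + 5 + 35 + 80 = 240 deg
  cos(240 deg) = -0.5000, sin(240 deg) = -0.8660
  joint[4] = (-11.0383, 13.0113) + 9 * (-0.5000, -0.8660) = (-11.0383 + -4.5000, 13.0113 + -7.7942) = (-15.5383, 5.2171)
End effector: (-15.5383, 5.2171)

Answer: -15.5383 5.2171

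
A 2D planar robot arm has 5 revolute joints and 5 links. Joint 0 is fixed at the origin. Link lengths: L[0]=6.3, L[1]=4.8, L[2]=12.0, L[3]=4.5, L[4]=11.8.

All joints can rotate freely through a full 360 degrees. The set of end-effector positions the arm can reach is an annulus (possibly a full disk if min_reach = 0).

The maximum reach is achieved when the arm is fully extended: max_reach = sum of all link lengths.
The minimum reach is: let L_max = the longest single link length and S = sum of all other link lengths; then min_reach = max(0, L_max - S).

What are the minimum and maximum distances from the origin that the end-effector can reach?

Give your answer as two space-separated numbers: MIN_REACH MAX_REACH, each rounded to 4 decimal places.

Answer: 0.0000 39.4000

Derivation:
Link lengths: [6.3, 4.8, 12.0, 4.5, 11.8]
max_reach = 6.3 + 4.8 + 12 + 4.5 + 11.8 = 39.4
L_max = max([6.3, 4.8, 12.0, 4.5, 11.8]) = 12
S (sum of others) = 39.4 - 12 = 27.4
min_reach = max(0, 12 - 27.4) = max(0, -15.4) = 0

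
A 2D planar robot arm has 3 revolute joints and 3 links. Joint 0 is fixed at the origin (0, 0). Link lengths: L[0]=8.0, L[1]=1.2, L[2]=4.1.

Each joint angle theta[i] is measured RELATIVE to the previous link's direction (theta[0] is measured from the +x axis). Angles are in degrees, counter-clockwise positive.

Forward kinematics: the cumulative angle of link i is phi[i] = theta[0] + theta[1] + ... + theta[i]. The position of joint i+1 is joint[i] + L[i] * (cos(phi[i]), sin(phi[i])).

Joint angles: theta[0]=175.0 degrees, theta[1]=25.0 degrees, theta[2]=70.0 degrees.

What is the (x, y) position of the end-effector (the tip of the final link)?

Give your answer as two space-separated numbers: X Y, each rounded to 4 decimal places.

Answer: -9.0972 -3.8132

Derivation:
joint[0] = (0.0000, 0.0000)  (base)
link 0: phi[0] = 175 = 175 deg
  cos(175 deg) = -0.9962, sin(175 deg) = 0.0872
  joint[1] = (0.0000, 0.0000) + 8 * (-0.9962, 0.0872) = (0.0000 + -7.9696, 0.0000 + 0.6972) = (-7.9696, 0.6972)
link 1: phi[1] = 175 + 25 = 200 deg
  cos(200 deg) = -0.9397, sin(200 deg) = -0.3420
  joint[2] = (-7.9696, 0.6972) + 1.2 * (-0.9397, -0.3420) = (-7.9696 + -1.1276, 0.6972 + -0.4104) = (-9.0972, 0.2868)
link 2: phi[2] = 175 + 25 + 70 = 270 deg
  cos(270 deg) = -0.0000, sin(270 deg) = -1.0000
  joint[3] = (-9.0972, 0.2868) + 4.1 * (-0.0000, -1.0000) = (-9.0972 + -0.0000, 0.2868 + -4.1000) = (-9.0972, -3.8132)
End effector: (-9.0972, -3.8132)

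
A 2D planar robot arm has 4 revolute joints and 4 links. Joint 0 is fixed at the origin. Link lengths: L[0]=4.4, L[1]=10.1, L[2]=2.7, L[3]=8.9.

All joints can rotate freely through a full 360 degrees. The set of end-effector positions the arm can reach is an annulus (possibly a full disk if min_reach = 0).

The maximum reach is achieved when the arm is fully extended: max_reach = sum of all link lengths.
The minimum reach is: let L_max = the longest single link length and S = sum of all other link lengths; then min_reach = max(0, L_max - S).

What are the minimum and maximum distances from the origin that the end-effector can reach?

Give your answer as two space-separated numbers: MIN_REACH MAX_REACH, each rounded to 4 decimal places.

Answer: 0.0000 26.1000

Derivation:
Link lengths: [4.4, 10.1, 2.7, 8.9]
max_reach = 4.4 + 10.1 + 2.7 + 8.9 = 26.1
L_max = max([4.4, 10.1, 2.7, 8.9]) = 10.1
S (sum of others) = 26.1 - 10.1 = 16
min_reach = max(0, 10.1 - 16) = max(0, -5.9) = 0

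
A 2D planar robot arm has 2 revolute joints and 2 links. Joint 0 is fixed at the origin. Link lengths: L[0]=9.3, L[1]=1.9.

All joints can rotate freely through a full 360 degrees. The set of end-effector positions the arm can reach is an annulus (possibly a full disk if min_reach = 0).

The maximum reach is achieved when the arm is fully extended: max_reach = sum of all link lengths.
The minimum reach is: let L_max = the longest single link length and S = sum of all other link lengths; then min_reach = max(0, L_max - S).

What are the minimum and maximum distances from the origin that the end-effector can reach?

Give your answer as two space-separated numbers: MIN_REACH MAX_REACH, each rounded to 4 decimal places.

Link lengths: [9.3, 1.9]
max_reach = 9.3 + 1.9 = 11.2
L_max = max([9.3, 1.9]) = 9.3
S (sum of others) = 11.2 - 9.3 = 1.9
min_reach = max(0, 9.3 - 1.9) = max(0, 7.4) = 7.4

Answer: 7.4000 11.2000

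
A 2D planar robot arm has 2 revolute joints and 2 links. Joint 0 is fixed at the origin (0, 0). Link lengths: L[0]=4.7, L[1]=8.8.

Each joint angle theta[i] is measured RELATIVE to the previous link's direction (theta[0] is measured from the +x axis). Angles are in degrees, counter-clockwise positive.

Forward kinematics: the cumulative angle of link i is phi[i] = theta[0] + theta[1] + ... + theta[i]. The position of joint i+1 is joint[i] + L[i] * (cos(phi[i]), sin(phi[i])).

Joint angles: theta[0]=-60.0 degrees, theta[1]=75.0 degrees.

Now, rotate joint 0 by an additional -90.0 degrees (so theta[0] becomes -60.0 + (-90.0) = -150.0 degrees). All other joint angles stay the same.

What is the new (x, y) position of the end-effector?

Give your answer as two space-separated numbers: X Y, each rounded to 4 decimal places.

Answer: -1.7927 -10.8501

Derivation:
joint[0] = (0.0000, 0.0000)  (base)
link 0: phi[0] = -150 = -150 deg
  cos(-150 deg) = -0.8660, sin(-150 deg) = -0.5000
  joint[1] = (0.0000, 0.0000) + 4.7 * (-0.8660, -0.5000) = (0.0000 + -4.0703, 0.0000 + -2.3500) = (-4.0703, -2.3500)
link 1: phi[1] = -150 + 75 = -75 deg
  cos(-75 deg) = 0.2588, sin(-75 deg) = -0.9659
  joint[2] = (-4.0703, -2.3500) + 8.8 * (0.2588, -0.9659) = (-4.0703 + 2.2776, -2.3500 + -8.5001) = (-1.7927, -10.8501)
End effector: (-1.7927, -10.8501)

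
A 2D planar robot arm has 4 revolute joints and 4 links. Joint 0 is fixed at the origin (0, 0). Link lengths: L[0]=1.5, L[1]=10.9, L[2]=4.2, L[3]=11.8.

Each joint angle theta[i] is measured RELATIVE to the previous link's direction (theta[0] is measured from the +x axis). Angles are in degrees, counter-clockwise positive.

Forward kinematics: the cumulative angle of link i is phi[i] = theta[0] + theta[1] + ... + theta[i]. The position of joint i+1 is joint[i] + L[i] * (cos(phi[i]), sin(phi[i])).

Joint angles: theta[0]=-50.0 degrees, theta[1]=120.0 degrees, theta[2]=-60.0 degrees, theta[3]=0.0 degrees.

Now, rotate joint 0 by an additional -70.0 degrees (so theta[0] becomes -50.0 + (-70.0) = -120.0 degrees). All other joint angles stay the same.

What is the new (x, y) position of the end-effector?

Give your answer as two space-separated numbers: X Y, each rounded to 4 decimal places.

Answer: 18.1500 -15.1554

Derivation:
joint[0] = (0.0000, 0.0000)  (base)
link 0: phi[0] = -120 = -120 deg
  cos(-120 deg) = -0.5000, sin(-120 deg) = -0.8660
  joint[1] = (0.0000, 0.0000) + 1.5 * (-0.5000, -0.8660) = (0.0000 + -0.7500, 0.0000 + -1.2990) = (-0.7500, -1.2990)
link 1: phi[1] = -120 + 120 = 0 deg
  cos(0 deg) = 1.0000, sin(0 deg) = 0.0000
  joint[2] = (-0.7500, -1.2990) + 10.9 * (1.0000, 0.0000) = (-0.7500 + 10.9000, -1.2990 + 0.0000) = (10.1500, -1.2990)
link 2: phi[2] = -120 + 120 + -60 = -60 deg
  cos(-60 deg) = 0.5000, sin(-60 deg) = -0.8660
  joint[3] = (10.1500, -1.2990) + 4.2 * (0.5000, -0.8660) = (10.1500 + 2.1000, -1.2990 + -3.6373) = (12.2500, -4.9363)
link 3: phi[3] = -120 + 120 + -60 + 0 = -60 deg
  cos(-60 deg) = 0.5000, sin(-60 deg) = -0.8660
  joint[4] = (12.2500, -4.9363) + 11.8 * (0.5000, -0.8660) = (12.2500 + 5.9000, -4.9363 + -10.2191) = (18.1500, -15.1554)
End effector: (18.1500, -15.1554)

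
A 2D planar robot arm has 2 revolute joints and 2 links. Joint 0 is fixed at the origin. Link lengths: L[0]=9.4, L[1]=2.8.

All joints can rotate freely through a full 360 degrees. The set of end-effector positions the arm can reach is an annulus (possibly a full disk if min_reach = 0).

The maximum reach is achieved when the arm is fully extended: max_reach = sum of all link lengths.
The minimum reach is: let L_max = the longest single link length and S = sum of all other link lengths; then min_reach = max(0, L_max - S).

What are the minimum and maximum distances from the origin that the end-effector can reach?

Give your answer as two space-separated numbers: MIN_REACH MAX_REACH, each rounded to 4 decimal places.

Link lengths: [9.4, 2.8]
max_reach = 9.4 + 2.8 = 12.2
L_max = max([9.4, 2.8]) = 9.4
S (sum of others) = 12.2 - 9.4 = 2.8
min_reach = max(0, 9.4 - 2.8) = max(0, 6.6) = 6.6

Answer: 6.6000 12.2000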